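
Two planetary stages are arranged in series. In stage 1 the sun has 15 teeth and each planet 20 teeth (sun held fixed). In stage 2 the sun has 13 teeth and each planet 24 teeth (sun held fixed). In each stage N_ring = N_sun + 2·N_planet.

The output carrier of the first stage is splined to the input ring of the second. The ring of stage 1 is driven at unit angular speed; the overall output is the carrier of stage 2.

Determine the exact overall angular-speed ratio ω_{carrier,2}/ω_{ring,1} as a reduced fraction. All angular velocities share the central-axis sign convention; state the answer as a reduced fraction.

671/1036

Stage 1: N_ring = 15 + 2·20 = 55
Stage 1: 15(ω_s−ω_c) = −55(ω_r−ω_c),  ω_s=0, ω_r=1
Stage 1: 15(0−ω_c) = −55(1−ω_c)  ⇒  70ω_c = 55  ⇒  ω_c = 11/14
  ⇒ ω_c¹/ω_r¹ = 11/14
Stage 2: N_ring = 13 + 2·24 = 61
Stage 2: 13(ω_s−ω_c) = −61(ω_r−ω_c),  ω_s=0, ω_r=1
Stage 2: 13(0−ω_c) = −61(1−ω_c)  ⇒  74ω_c = 61  ⇒  ω_c = 61/74
  ⇒ ω_c²/ω_r² = 61/74
Coupling ω_r² = ω_c¹ ⇒ overall = 11/14 × 61/74 = 671/1036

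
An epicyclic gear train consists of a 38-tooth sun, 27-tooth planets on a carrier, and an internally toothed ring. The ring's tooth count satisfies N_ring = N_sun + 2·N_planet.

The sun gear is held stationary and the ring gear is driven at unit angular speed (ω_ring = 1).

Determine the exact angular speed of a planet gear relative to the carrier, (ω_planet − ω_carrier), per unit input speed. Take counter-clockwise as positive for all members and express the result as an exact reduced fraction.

1748/1755

N_ring = 38 + 2·27 = 92
38(ω_s−ω_c) = −92(ω_r−ω_c),  ω_s=0, ω_r=1
38(0−ω_c) = −92(1−ω_c)  ⇒  130ω_c = 92  ⇒  ω_c = 46/65
sun–planet: 38·(0−46/65) = −27·(ω_p−ω_c)  ⇒  ω_p−ω_c = −(38/27)·(-46/65) = 1748/1755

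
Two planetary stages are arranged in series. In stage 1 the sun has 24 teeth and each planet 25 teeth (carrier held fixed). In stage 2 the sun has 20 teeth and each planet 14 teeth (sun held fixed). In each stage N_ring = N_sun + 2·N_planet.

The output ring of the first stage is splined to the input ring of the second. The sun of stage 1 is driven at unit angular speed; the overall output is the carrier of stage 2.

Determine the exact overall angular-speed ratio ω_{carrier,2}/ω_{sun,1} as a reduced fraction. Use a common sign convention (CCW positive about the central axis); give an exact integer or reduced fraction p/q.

-144/629

Stage 1: N_ring = 24 + 2·25 = 74
Stage 1: 24(ω_s−ω_c) = −74(ω_r−ω_c),  ω_c=0, ω_s=1
Stage 1: ω_r = 0 − (24/74)(1−0) = -12/37
  ⇒ ω_r¹/ω_s¹ = -12/37
Stage 2: N_ring = 20 + 2·14 = 48
Stage 2: 20(ω_s−ω_c) = −48(ω_r−ω_c),  ω_s=0, ω_r=1
Stage 2: 20(0−ω_c) = −48(1−ω_c)  ⇒  68ω_c = 48  ⇒  ω_c = 12/17
  ⇒ ω_c²/ω_r² = 12/17
Coupling ω_r² = ω_r¹ ⇒ overall = -12/37 × 12/17 = -144/629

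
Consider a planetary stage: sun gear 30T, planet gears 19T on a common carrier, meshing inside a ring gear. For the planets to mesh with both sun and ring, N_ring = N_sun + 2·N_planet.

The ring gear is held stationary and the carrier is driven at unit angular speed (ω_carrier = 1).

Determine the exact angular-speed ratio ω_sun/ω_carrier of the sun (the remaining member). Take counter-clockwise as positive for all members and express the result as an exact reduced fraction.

49/15

N_ring = 30 + 2·19 = 68
30(ω_s−ω_c) = −68(ω_r−ω_c),  ω_r=0, ω_c=1
ω_s = 1 − (68/30)(0−1) = 49/15
ω_s/ω_c = 49/15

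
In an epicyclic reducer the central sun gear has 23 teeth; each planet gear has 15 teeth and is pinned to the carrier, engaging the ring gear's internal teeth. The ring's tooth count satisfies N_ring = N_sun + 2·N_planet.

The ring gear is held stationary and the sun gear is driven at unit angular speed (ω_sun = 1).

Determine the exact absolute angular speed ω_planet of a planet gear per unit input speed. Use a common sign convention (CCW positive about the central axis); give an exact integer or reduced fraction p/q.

-23/30

N_ring = 23 + 2·15 = 53
23(ω_s−ω_c) = −53(ω_r−ω_c),  ω_r=0, ω_s=1
23(1−ω_c) = −53(0−ω_c)  ⇒  76ω_c = 23  ⇒  ω_c = 23/76
sun–planet: 23·(1−23/76) = −15·(ω_p−ω_c)  ⇒  ω_p−ω_c = −(23/15)·(53/76) = -1219/1140
ω_p = 23/76 − 1219/1140 = -23/30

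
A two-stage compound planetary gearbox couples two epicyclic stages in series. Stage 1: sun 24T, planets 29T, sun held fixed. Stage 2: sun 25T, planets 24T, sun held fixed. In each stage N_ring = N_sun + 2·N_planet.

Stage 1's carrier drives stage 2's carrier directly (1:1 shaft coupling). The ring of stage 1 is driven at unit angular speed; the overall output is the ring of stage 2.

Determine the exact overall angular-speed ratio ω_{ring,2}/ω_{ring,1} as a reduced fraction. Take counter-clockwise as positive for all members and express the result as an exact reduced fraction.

4018/3869

Stage 1: N_ring = 24 + 2·29 = 82
Stage 1: 24(ω_s−ω_c) = −82(ω_r−ω_c),  ω_s=0, ω_r=1
Stage 1: 24(0−ω_c) = −82(1−ω_c)  ⇒  106ω_c = 82  ⇒  ω_c = 41/53
  ⇒ ω_c¹/ω_r¹ = 41/53
Stage 2: N_ring = 25 + 2·24 = 73
Stage 2: 25(ω_s−ω_c) = −73(ω_r−ω_c),  ω_s=0, ω_c=1
Stage 2: ω_r = 1 − (25/73)(0−1) = 98/73
  ⇒ ω_r²/ω_c² = 98/73
Coupling ω_c² = ω_c¹ ⇒ overall = 41/53 × 98/73 = 4018/3869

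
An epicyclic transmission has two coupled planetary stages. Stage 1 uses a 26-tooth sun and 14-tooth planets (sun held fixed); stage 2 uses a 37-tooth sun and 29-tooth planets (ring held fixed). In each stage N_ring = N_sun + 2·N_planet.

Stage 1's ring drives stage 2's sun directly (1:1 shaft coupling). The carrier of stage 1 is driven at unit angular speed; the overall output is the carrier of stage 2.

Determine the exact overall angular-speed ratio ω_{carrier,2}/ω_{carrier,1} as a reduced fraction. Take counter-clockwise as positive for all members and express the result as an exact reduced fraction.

Stage 1: N_ring = 26 + 2·14 = 54
Stage 1: 26(ω_s−ω_c) = −54(ω_r−ω_c),  ω_s=0, ω_c=1
Stage 1: ω_r = 1 − (26/54)(0−1) = 40/27
  ⇒ ω_r¹/ω_c¹ = 40/27
Stage 2: N_ring = 37 + 2·29 = 95
Stage 2: 37(ω_s−ω_c) = −95(ω_r−ω_c),  ω_r=0, ω_s=1
Stage 2: 37(1−ω_c) = −95(0−ω_c)  ⇒  132ω_c = 37  ⇒  ω_c = 37/132
  ⇒ ω_c²/ω_s² = 37/132
Coupling ω_s² = ω_r¹ ⇒ overall = 40/27 × 37/132 = 370/891

370/891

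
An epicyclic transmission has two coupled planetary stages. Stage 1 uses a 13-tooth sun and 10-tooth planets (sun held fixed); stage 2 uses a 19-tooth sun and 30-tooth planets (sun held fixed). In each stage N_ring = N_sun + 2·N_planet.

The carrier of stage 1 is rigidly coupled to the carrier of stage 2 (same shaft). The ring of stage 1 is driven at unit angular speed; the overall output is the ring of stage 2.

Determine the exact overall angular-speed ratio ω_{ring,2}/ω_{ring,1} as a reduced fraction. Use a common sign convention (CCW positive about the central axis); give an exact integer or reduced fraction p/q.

1617/1817

Stage 1: N_ring = 13 + 2·10 = 33
Stage 1: 13(ω_s−ω_c) = −33(ω_r−ω_c),  ω_s=0, ω_r=1
Stage 1: 13(0−ω_c) = −33(1−ω_c)  ⇒  46ω_c = 33  ⇒  ω_c = 33/46
  ⇒ ω_c¹/ω_r¹ = 33/46
Stage 2: N_ring = 19 + 2·30 = 79
Stage 2: 19(ω_s−ω_c) = −79(ω_r−ω_c),  ω_s=0, ω_c=1
Stage 2: ω_r = 1 − (19/79)(0−1) = 98/79
  ⇒ ω_r²/ω_c² = 98/79
Coupling ω_c² = ω_c¹ ⇒ overall = 33/46 × 98/79 = 1617/1817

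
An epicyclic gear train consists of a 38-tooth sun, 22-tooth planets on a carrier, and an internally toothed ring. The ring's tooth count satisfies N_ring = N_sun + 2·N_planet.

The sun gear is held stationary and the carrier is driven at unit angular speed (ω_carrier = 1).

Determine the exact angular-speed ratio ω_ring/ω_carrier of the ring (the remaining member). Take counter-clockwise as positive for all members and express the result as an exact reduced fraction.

N_ring = 38 + 2·22 = 82
38(ω_s−ω_c) = −82(ω_r−ω_c),  ω_s=0, ω_c=1
ω_r = 1 − (38/82)(0−1) = 60/41
ω_r/ω_c = 60/41

60/41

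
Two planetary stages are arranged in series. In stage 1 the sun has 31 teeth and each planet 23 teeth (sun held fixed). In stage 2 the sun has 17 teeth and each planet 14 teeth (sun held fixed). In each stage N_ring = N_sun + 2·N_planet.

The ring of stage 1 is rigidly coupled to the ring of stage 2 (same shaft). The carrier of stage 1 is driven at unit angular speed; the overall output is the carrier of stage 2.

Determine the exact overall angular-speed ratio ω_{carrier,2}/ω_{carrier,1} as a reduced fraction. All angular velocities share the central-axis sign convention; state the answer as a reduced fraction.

2430/2387

Stage 1: N_ring = 31 + 2·23 = 77
Stage 1: 31(ω_s−ω_c) = −77(ω_r−ω_c),  ω_s=0, ω_c=1
Stage 1: ω_r = 1 − (31/77)(0−1) = 108/77
  ⇒ ω_r¹/ω_c¹ = 108/77
Stage 2: N_ring = 17 + 2·14 = 45
Stage 2: 17(ω_s−ω_c) = −45(ω_r−ω_c),  ω_s=0, ω_r=1
Stage 2: 17(0−ω_c) = −45(1−ω_c)  ⇒  62ω_c = 45  ⇒  ω_c = 45/62
  ⇒ ω_c²/ω_r² = 45/62
Coupling ω_r² = ω_r¹ ⇒ overall = 108/77 × 45/62 = 2430/2387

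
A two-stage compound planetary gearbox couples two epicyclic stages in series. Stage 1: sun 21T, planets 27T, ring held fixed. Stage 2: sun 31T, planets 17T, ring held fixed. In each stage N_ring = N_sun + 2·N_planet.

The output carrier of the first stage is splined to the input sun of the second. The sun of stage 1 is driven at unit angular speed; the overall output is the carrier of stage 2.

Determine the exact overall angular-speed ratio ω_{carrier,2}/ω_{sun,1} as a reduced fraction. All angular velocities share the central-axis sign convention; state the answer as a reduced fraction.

Stage 1: N_ring = 21 + 2·27 = 75
Stage 1: 21(ω_s−ω_c) = −75(ω_r−ω_c),  ω_r=0, ω_s=1
Stage 1: 21(1−ω_c) = −75(0−ω_c)  ⇒  96ω_c = 21  ⇒  ω_c = 7/32
  ⇒ ω_c¹/ω_s¹ = 7/32
Stage 2: N_ring = 31 + 2·17 = 65
Stage 2: 31(ω_s−ω_c) = −65(ω_r−ω_c),  ω_r=0, ω_s=1
Stage 2: 31(1−ω_c) = −65(0−ω_c)  ⇒  96ω_c = 31  ⇒  ω_c = 31/96
  ⇒ ω_c²/ω_s² = 31/96
Coupling ω_s² = ω_c¹ ⇒ overall = 7/32 × 31/96 = 217/3072

217/3072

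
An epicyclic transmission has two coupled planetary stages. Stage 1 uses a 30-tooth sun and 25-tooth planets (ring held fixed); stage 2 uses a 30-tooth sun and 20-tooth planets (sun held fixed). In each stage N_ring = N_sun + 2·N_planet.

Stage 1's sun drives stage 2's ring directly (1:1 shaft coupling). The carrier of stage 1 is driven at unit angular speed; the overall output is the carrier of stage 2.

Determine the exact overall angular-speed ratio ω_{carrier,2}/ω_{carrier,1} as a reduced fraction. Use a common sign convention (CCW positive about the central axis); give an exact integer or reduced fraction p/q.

Stage 1: N_ring = 30 + 2·25 = 80
Stage 1: 30(ω_s−ω_c) = −80(ω_r−ω_c),  ω_r=0, ω_c=1
Stage 1: ω_s = 1 − (80/30)(0−1) = 11/3
  ⇒ ω_s¹/ω_c¹ = 11/3
Stage 2: N_ring = 30 + 2·20 = 70
Stage 2: 30(ω_s−ω_c) = −70(ω_r−ω_c),  ω_s=0, ω_r=1
Stage 2: 30(0−ω_c) = −70(1−ω_c)  ⇒  100ω_c = 70  ⇒  ω_c = 7/10
  ⇒ ω_c²/ω_r² = 7/10
Coupling ω_r² = ω_s¹ ⇒ overall = 11/3 × 7/10 = 77/30

77/30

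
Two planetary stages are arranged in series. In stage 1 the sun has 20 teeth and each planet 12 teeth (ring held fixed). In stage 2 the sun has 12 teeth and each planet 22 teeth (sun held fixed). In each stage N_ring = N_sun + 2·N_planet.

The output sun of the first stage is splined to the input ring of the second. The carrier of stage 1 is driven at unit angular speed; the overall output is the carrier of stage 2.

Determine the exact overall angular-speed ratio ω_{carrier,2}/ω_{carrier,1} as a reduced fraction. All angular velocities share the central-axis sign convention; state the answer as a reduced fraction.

224/85

Stage 1: N_ring = 20 + 2·12 = 44
Stage 1: 20(ω_s−ω_c) = −44(ω_r−ω_c),  ω_r=0, ω_c=1
Stage 1: ω_s = 1 − (44/20)(0−1) = 16/5
  ⇒ ω_s¹/ω_c¹ = 16/5
Stage 2: N_ring = 12 + 2·22 = 56
Stage 2: 12(ω_s−ω_c) = −56(ω_r−ω_c),  ω_s=0, ω_r=1
Stage 2: 12(0−ω_c) = −56(1−ω_c)  ⇒  68ω_c = 56  ⇒  ω_c = 14/17
  ⇒ ω_c²/ω_r² = 14/17
Coupling ω_r² = ω_s¹ ⇒ overall = 16/5 × 14/17 = 224/85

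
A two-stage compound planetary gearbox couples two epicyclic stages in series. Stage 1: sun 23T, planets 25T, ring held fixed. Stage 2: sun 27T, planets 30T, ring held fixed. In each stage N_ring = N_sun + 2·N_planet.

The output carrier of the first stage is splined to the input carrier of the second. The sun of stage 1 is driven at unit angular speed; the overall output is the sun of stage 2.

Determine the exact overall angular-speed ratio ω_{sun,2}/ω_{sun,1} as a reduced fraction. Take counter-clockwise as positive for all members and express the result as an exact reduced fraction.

437/432

Stage 1: N_ring = 23 + 2·25 = 73
Stage 1: 23(ω_s−ω_c) = −73(ω_r−ω_c),  ω_r=0, ω_s=1
Stage 1: 23(1−ω_c) = −73(0−ω_c)  ⇒  96ω_c = 23  ⇒  ω_c = 23/96
  ⇒ ω_c¹/ω_s¹ = 23/96
Stage 2: N_ring = 27 + 2·30 = 87
Stage 2: 27(ω_s−ω_c) = −87(ω_r−ω_c),  ω_r=0, ω_c=1
Stage 2: ω_s = 1 − (87/27)(0−1) = 38/9
  ⇒ ω_s²/ω_c² = 38/9
Coupling ω_c² = ω_c¹ ⇒ overall = 23/96 × 38/9 = 437/432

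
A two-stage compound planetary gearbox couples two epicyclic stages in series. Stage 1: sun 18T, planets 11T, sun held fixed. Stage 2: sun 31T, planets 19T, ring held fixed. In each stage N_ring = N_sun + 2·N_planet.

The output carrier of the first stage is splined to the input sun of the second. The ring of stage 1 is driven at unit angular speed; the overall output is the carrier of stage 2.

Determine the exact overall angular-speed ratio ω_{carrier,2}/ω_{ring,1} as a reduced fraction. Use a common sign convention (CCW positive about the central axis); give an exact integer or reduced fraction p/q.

Stage 1: N_ring = 18 + 2·11 = 40
Stage 1: 18(ω_s−ω_c) = −40(ω_r−ω_c),  ω_s=0, ω_r=1
Stage 1: 18(0−ω_c) = −40(1−ω_c)  ⇒  58ω_c = 40  ⇒  ω_c = 20/29
  ⇒ ω_c¹/ω_r¹ = 20/29
Stage 2: N_ring = 31 + 2·19 = 69
Stage 2: 31(ω_s−ω_c) = −69(ω_r−ω_c),  ω_r=0, ω_s=1
Stage 2: 31(1−ω_c) = −69(0−ω_c)  ⇒  100ω_c = 31  ⇒  ω_c = 31/100
  ⇒ ω_c²/ω_s² = 31/100
Coupling ω_s² = ω_c¹ ⇒ overall = 20/29 × 31/100 = 31/145

31/145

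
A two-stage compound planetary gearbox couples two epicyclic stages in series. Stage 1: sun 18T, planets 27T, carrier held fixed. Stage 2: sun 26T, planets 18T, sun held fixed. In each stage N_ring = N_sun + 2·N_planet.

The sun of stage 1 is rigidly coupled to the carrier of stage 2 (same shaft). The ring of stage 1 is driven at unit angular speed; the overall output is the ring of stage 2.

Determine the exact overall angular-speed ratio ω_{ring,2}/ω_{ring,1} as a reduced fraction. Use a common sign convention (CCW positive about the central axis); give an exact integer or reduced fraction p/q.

Stage 1: N_ring = 18 + 2·27 = 72
Stage 1: 18(ω_s−ω_c) = −72(ω_r−ω_c),  ω_c=0, ω_r=1
Stage 1: ω_s = 0 − (72/18)(1−0) = -4
  ⇒ ω_s¹/ω_r¹ = -4
Stage 2: N_ring = 26 + 2·18 = 62
Stage 2: 26(ω_s−ω_c) = −62(ω_r−ω_c),  ω_s=0, ω_c=1
Stage 2: ω_r = 1 − (26/62)(0−1) = 44/31
  ⇒ ω_r²/ω_c² = 44/31
Coupling ω_c² = ω_s¹ ⇒ overall = -4 × 44/31 = -176/31

-176/31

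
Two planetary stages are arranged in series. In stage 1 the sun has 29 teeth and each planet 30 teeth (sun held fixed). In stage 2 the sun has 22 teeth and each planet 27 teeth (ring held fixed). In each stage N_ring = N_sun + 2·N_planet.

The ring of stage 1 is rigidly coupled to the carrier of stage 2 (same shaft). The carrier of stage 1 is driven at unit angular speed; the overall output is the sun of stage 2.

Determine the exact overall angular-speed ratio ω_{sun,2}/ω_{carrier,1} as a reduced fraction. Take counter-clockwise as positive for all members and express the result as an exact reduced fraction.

5782/979

Stage 1: N_ring = 29 + 2·30 = 89
Stage 1: 29(ω_s−ω_c) = −89(ω_r−ω_c),  ω_s=0, ω_c=1
Stage 1: ω_r = 1 − (29/89)(0−1) = 118/89
  ⇒ ω_r¹/ω_c¹ = 118/89
Stage 2: N_ring = 22 + 2·27 = 76
Stage 2: 22(ω_s−ω_c) = −76(ω_r−ω_c),  ω_r=0, ω_c=1
Stage 2: ω_s = 1 − (76/22)(0−1) = 49/11
  ⇒ ω_s²/ω_c² = 49/11
Coupling ω_c² = ω_r¹ ⇒ overall = 118/89 × 49/11 = 5782/979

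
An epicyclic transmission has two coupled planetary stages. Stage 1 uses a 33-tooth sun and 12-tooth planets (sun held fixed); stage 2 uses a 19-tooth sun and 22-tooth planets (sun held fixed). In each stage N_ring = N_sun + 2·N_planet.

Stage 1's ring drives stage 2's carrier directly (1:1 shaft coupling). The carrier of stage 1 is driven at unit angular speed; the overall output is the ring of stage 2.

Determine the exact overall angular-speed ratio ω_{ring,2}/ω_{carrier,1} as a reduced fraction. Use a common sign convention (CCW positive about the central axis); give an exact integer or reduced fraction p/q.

Stage 1: N_ring = 33 + 2·12 = 57
Stage 1: 33(ω_s−ω_c) = −57(ω_r−ω_c),  ω_s=0, ω_c=1
Stage 1: ω_r = 1 − (33/57)(0−1) = 30/19
  ⇒ ω_r¹/ω_c¹ = 30/19
Stage 2: N_ring = 19 + 2·22 = 63
Stage 2: 19(ω_s−ω_c) = −63(ω_r−ω_c),  ω_s=0, ω_c=1
Stage 2: ω_r = 1 − (19/63)(0−1) = 82/63
  ⇒ ω_r²/ω_c² = 82/63
Coupling ω_c² = ω_r¹ ⇒ overall = 30/19 × 82/63 = 820/399

820/399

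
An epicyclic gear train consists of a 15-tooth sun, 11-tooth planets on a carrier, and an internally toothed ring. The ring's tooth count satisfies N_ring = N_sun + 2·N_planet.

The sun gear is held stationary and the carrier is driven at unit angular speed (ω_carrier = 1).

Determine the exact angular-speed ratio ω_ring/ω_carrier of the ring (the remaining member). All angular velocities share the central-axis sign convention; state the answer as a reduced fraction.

N_ring = 15 + 2·11 = 37
15(ω_s−ω_c) = −37(ω_r−ω_c),  ω_s=0, ω_c=1
ω_r = 1 − (15/37)(0−1) = 52/37
ω_r/ω_c = 52/37

52/37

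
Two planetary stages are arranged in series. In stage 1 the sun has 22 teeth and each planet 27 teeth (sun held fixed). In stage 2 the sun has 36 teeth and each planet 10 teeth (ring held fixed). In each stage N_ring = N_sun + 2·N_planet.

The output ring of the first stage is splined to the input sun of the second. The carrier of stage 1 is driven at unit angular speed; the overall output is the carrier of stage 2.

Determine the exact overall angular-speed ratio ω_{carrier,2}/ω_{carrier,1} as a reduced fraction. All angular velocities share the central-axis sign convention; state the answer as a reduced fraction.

441/874

Stage 1: N_ring = 22 + 2·27 = 76
Stage 1: 22(ω_s−ω_c) = −76(ω_r−ω_c),  ω_s=0, ω_c=1
Stage 1: ω_r = 1 − (22/76)(0−1) = 49/38
  ⇒ ω_r¹/ω_c¹ = 49/38
Stage 2: N_ring = 36 + 2·10 = 56
Stage 2: 36(ω_s−ω_c) = −56(ω_r−ω_c),  ω_r=0, ω_s=1
Stage 2: 36(1−ω_c) = −56(0−ω_c)  ⇒  92ω_c = 36  ⇒  ω_c = 9/23
  ⇒ ω_c²/ω_s² = 9/23
Coupling ω_s² = ω_r¹ ⇒ overall = 49/38 × 9/23 = 441/874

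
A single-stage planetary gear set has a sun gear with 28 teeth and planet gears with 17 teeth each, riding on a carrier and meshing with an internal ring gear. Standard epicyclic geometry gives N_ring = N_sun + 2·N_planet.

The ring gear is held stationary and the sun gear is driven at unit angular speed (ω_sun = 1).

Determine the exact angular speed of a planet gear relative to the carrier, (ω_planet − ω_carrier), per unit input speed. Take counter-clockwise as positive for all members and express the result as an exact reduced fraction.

-868/765

N_ring = 28 + 2·17 = 62
28(ω_s−ω_c) = −62(ω_r−ω_c),  ω_r=0, ω_s=1
28(1−ω_c) = −62(0−ω_c)  ⇒  90ω_c = 28  ⇒  ω_c = 14/45
sun–planet: 28·(1−14/45) = −17·(ω_p−ω_c)  ⇒  ω_p−ω_c = −(28/17)·(31/45) = -868/765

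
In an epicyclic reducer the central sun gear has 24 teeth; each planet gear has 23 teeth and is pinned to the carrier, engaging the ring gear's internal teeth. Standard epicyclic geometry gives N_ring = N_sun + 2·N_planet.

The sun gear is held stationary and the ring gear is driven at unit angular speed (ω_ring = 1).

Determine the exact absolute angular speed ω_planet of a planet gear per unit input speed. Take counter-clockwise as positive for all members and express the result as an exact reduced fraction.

35/23

N_ring = 24 + 2·23 = 70
24(ω_s−ω_c) = −70(ω_r−ω_c),  ω_s=0, ω_r=1
24(0−ω_c) = −70(1−ω_c)  ⇒  94ω_c = 70  ⇒  ω_c = 35/47
sun–planet: 24·(0−35/47) = −23·(ω_p−ω_c)  ⇒  ω_p−ω_c = −(24/23)·(-35/47) = 840/1081
ω_p = 35/47 + 840/1081 = 35/23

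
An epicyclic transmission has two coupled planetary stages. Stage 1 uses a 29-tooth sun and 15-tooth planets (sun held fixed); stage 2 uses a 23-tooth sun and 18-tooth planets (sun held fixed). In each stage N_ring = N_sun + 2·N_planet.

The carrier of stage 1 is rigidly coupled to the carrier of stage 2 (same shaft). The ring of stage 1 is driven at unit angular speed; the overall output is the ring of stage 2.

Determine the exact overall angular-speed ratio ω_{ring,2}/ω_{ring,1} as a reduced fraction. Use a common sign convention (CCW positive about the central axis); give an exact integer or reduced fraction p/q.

Stage 1: N_ring = 29 + 2·15 = 59
Stage 1: 29(ω_s−ω_c) = −59(ω_r−ω_c),  ω_s=0, ω_r=1
Stage 1: 29(0−ω_c) = −59(1−ω_c)  ⇒  88ω_c = 59  ⇒  ω_c = 59/88
  ⇒ ω_c¹/ω_r¹ = 59/88
Stage 2: N_ring = 23 + 2·18 = 59
Stage 2: 23(ω_s−ω_c) = −59(ω_r−ω_c),  ω_s=0, ω_c=1
Stage 2: ω_r = 1 − (23/59)(0−1) = 82/59
  ⇒ ω_r²/ω_c² = 82/59
Coupling ω_c² = ω_c¹ ⇒ overall = 59/88 × 82/59 = 41/44

41/44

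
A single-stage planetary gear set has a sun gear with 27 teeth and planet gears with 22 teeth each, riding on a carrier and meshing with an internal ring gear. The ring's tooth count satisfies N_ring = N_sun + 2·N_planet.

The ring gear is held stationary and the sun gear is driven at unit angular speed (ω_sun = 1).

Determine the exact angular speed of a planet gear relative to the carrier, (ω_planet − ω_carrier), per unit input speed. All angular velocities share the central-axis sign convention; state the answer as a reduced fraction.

-1917/2156

N_ring = 27 + 2·22 = 71
27(ω_s−ω_c) = −71(ω_r−ω_c),  ω_r=0, ω_s=1
27(1−ω_c) = −71(0−ω_c)  ⇒  98ω_c = 27  ⇒  ω_c = 27/98
sun–planet: 27·(1−27/98) = −22·(ω_p−ω_c)  ⇒  ω_p−ω_c = −(27/22)·(71/98) = -1917/2156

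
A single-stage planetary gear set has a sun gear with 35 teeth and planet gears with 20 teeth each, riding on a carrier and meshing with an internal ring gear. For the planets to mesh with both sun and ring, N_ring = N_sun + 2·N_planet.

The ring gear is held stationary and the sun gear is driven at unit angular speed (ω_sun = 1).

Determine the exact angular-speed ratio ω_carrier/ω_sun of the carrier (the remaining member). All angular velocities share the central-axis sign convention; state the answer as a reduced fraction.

N_ring = 35 + 2·20 = 75
35(ω_s−ω_c) = −75(ω_r−ω_c),  ω_r=0, ω_s=1
35(1−ω_c) = −75(0−ω_c)  ⇒  110ω_c = 35  ⇒  ω_c = 7/22
ω_c/ω_s = 7/22

7/22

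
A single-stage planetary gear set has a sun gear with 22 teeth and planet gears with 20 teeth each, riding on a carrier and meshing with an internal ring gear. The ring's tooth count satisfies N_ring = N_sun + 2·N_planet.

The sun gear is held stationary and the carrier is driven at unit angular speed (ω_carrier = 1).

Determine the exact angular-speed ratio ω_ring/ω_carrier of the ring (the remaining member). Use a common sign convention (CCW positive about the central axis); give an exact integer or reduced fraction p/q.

42/31

N_ring = 22 + 2·20 = 62
22(ω_s−ω_c) = −62(ω_r−ω_c),  ω_s=0, ω_c=1
ω_r = 1 − (22/62)(0−1) = 42/31
ω_r/ω_c = 42/31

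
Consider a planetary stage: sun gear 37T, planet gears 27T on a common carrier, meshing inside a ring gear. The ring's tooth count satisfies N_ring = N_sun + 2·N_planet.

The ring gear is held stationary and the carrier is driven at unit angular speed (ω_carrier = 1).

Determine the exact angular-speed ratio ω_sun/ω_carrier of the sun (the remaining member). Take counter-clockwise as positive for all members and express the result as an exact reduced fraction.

128/37

N_ring = 37 + 2·27 = 91
37(ω_s−ω_c) = −91(ω_r−ω_c),  ω_r=0, ω_c=1
ω_s = 1 − (91/37)(0−1) = 128/37
ω_s/ω_c = 128/37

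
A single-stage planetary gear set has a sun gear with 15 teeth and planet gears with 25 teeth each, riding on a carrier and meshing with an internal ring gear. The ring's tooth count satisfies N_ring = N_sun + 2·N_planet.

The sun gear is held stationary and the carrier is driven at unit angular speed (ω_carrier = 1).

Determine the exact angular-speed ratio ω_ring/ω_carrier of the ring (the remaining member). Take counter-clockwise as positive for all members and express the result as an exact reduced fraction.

16/13

N_ring = 15 + 2·25 = 65
15(ω_s−ω_c) = −65(ω_r−ω_c),  ω_s=0, ω_c=1
ω_r = 1 − (15/65)(0−1) = 16/13
ω_r/ω_c = 16/13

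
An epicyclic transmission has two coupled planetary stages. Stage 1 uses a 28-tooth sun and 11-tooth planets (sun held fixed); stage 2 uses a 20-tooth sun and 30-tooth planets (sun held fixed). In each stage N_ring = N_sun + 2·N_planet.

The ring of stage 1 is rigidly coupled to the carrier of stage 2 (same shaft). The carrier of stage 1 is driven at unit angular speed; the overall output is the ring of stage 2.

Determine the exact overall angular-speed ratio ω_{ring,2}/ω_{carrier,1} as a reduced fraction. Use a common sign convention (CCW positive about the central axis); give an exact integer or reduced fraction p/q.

39/20

Stage 1: N_ring = 28 + 2·11 = 50
Stage 1: 28(ω_s−ω_c) = −50(ω_r−ω_c),  ω_s=0, ω_c=1
Stage 1: ω_r = 1 − (28/50)(0−1) = 39/25
  ⇒ ω_r¹/ω_c¹ = 39/25
Stage 2: N_ring = 20 + 2·30 = 80
Stage 2: 20(ω_s−ω_c) = −80(ω_r−ω_c),  ω_s=0, ω_c=1
Stage 2: ω_r = 1 − (20/80)(0−1) = 5/4
  ⇒ ω_r²/ω_c² = 5/4
Coupling ω_c² = ω_r¹ ⇒ overall = 39/25 × 5/4 = 39/20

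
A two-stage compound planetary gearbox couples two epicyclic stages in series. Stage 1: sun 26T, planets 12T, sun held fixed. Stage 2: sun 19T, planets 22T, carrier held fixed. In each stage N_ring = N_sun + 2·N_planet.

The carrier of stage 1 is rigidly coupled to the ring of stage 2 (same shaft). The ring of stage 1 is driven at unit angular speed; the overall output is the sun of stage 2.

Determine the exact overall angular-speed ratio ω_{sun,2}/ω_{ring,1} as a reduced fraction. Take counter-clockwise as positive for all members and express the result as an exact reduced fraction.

Stage 1: N_ring = 26 + 2·12 = 50
Stage 1: 26(ω_s−ω_c) = −50(ω_r−ω_c),  ω_s=0, ω_r=1
Stage 1: 26(0−ω_c) = −50(1−ω_c)  ⇒  76ω_c = 50  ⇒  ω_c = 25/38
  ⇒ ω_c¹/ω_r¹ = 25/38
Stage 2: N_ring = 19 + 2·22 = 63
Stage 2: 19(ω_s−ω_c) = −63(ω_r−ω_c),  ω_c=0, ω_r=1
Stage 2: ω_s = 0 − (63/19)(1−0) = -63/19
  ⇒ ω_s²/ω_r² = -63/19
Coupling ω_r² = ω_c¹ ⇒ overall = 25/38 × -63/19 = -1575/722

-1575/722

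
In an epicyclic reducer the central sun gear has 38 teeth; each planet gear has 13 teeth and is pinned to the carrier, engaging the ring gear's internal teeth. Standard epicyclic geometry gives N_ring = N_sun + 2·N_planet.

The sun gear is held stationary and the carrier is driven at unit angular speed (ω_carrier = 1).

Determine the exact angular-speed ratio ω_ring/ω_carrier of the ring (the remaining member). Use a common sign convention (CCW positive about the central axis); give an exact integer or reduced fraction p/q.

51/32

N_ring = 38 + 2·13 = 64
38(ω_s−ω_c) = −64(ω_r−ω_c),  ω_s=0, ω_c=1
ω_r = 1 − (38/64)(0−1) = 51/32
ω_r/ω_c = 51/32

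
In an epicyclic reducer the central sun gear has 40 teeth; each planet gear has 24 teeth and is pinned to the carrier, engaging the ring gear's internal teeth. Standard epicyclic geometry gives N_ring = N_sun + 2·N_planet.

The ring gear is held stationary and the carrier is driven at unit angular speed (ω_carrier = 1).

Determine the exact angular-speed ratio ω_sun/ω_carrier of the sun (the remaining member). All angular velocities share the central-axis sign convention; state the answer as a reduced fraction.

N_ring = 40 + 2·24 = 88
40(ω_s−ω_c) = −88(ω_r−ω_c),  ω_r=0, ω_c=1
ω_s = 1 − (88/40)(0−1) = 16/5
ω_s/ω_c = 16/5

16/5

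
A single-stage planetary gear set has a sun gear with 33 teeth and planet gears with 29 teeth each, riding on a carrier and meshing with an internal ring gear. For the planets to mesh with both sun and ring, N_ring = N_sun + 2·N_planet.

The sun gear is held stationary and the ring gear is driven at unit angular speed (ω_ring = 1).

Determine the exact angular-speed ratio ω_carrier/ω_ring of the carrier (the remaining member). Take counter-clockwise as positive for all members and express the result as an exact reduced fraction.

91/124

N_ring = 33 + 2·29 = 91
33(ω_s−ω_c) = −91(ω_r−ω_c),  ω_s=0, ω_r=1
33(0−ω_c) = −91(1−ω_c)  ⇒  124ω_c = 91  ⇒  ω_c = 91/124
ω_c/ω_r = 91/124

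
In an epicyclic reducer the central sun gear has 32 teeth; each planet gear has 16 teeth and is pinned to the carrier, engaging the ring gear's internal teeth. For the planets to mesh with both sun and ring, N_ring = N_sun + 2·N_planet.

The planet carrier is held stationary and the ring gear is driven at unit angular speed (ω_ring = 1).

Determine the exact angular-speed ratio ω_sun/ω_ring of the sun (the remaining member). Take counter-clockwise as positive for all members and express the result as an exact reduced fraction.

N_ring = 32 + 2·16 = 64
32(ω_s−ω_c) = −64(ω_r−ω_c),  ω_c=0, ω_r=1
ω_s = 0 − (64/32)(1−0) = -2
ω_s/ω_r = -2

-2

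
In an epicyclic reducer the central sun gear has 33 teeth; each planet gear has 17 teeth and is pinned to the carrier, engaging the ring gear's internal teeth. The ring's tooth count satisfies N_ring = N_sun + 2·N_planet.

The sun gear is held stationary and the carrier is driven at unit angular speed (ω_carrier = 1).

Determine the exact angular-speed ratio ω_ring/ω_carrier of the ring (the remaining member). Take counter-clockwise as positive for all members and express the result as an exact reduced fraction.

N_ring = 33 + 2·17 = 67
33(ω_s−ω_c) = −67(ω_r−ω_c),  ω_s=0, ω_c=1
ω_r = 1 − (33/67)(0−1) = 100/67
ω_r/ω_c = 100/67

100/67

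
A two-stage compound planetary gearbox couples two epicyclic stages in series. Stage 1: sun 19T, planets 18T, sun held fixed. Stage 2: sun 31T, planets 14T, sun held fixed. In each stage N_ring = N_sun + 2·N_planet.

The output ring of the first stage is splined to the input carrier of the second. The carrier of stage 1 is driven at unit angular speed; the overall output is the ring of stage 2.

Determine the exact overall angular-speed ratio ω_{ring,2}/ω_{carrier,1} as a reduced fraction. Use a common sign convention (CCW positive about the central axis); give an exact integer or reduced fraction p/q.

Stage 1: N_ring = 19 + 2·18 = 55
Stage 1: 19(ω_s−ω_c) = −55(ω_r−ω_c),  ω_s=0, ω_c=1
Stage 1: ω_r = 1 − (19/55)(0−1) = 74/55
  ⇒ ω_r¹/ω_c¹ = 74/55
Stage 2: N_ring = 31 + 2·14 = 59
Stage 2: 31(ω_s−ω_c) = −59(ω_r−ω_c),  ω_s=0, ω_c=1
Stage 2: ω_r = 1 − (31/59)(0−1) = 90/59
  ⇒ ω_r²/ω_c² = 90/59
Coupling ω_c² = ω_r¹ ⇒ overall = 74/55 × 90/59 = 1332/649

1332/649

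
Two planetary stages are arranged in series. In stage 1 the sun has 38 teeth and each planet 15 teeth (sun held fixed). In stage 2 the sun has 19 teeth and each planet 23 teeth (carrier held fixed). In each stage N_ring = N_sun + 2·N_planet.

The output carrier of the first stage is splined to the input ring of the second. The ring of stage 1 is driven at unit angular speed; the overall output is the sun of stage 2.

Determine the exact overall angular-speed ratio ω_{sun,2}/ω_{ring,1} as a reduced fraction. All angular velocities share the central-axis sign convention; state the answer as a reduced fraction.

Stage 1: N_ring = 38 + 2·15 = 68
Stage 1: 38(ω_s−ω_c) = −68(ω_r−ω_c),  ω_s=0, ω_r=1
Stage 1: 38(0−ω_c) = −68(1−ω_c)  ⇒  106ω_c = 68  ⇒  ω_c = 34/53
  ⇒ ω_c¹/ω_r¹ = 34/53
Stage 2: N_ring = 19 + 2·23 = 65
Stage 2: 19(ω_s−ω_c) = −65(ω_r−ω_c),  ω_c=0, ω_r=1
Stage 2: ω_s = 0 − (65/19)(1−0) = -65/19
  ⇒ ω_s²/ω_r² = -65/19
Coupling ω_r² = ω_c¹ ⇒ overall = 34/53 × -65/19 = -2210/1007

-2210/1007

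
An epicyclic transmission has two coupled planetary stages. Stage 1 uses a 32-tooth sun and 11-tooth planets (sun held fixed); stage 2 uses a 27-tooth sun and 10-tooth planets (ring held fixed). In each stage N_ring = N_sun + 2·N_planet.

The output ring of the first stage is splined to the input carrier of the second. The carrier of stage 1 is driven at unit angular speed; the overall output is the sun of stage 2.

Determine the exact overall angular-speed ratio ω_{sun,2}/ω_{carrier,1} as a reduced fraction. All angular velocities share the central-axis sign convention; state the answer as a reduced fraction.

Stage 1: N_ring = 32 + 2·11 = 54
Stage 1: 32(ω_s−ω_c) = −54(ω_r−ω_c),  ω_s=0, ω_c=1
Stage 1: ω_r = 1 − (32/54)(0−1) = 43/27
  ⇒ ω_r¹/ω_c¹ = 43/27
Stage 2: N_ring = 27 + 2·10 = 47
Stage 2: 27(ω_s−ω_c) = −47(ω_r−ω_c),  ω_r=0, ω_c=1
Stage 2: ω_s = 1 − (47/27)(0−1) = 74/27
  ⇒ ω_s²/ω_c² = 74/27
Coupling ω_c² = ω_r¹ ⇒ overall = 43/27 × 74/27 = 3182/729

3182/729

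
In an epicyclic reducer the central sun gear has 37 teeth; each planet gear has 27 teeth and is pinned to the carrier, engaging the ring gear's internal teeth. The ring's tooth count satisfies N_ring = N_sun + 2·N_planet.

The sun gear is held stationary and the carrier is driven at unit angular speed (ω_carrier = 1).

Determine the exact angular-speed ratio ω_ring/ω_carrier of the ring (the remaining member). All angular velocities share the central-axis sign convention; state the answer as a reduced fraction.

N_ring = 37 + 2·27 = 91
37(ω_s−ω_c) = −91(ω_r−ω_c),  ω_s=0, ω_c=1
ω_r = 1 − (37/91)(0−1) = 128/91
ω_r/ω_c = 128/91

128/91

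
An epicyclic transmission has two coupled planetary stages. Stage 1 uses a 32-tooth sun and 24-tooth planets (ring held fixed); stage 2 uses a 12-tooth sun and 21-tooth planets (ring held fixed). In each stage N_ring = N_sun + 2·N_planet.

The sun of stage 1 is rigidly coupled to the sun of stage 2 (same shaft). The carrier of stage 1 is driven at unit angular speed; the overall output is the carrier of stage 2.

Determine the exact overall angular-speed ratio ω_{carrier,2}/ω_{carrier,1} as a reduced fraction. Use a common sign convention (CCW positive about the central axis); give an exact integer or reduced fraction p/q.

Stage 1: N_ring = 32 + 2·24 = 80
Stage 1: 32(ω_s−ω_c) = −80(ω_r−ω_c),  ω_r=0, ω_c=1
Stage 1: ω_s = 1 − (80/32)(0−1) = 7/2
  ⇒ ω_s¹/ω_c¹ = 7/2
Stage 2: N_ring = 12 + 2·21 = 54
Stage 2: 12(ω_s−ω_c) = −54(ω_r−ω_c),  ω_r=0, ω_s=1
Stage 2: 12(1−ω_c) = −54(0−ω_c)  ⇒  66ω_c = 12  ⇒  ω_c = 2/11
  ⇒ ω_c²/ω_s² = 2/11
Coupling ω_s² = ω_s¹ ⇒ overall = 7/2 × 2/11 = 7/11

7/11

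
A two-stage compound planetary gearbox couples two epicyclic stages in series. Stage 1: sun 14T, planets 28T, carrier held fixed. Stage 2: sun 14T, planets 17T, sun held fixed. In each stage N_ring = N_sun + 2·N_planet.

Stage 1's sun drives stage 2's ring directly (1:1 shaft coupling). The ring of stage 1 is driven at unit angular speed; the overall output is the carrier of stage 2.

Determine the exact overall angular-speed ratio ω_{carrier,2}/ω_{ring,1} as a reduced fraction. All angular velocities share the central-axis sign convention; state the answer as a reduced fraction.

-120/31

Stage 1: N_ring = 14 + 2·28 = 70
Stage 1: 14(ω_s−ω_c) = −70(ω_r−ω_c),  ω_c=0, ω_r=1
Stage 1: ω_s = 0 − (70/14)(1−0) = -5
  ⇒ ω_s¹/ω_r¹ = -5
Stage 2: N_ring = 14 + 2·17 = 48
Stage 2: 14(ω_s−ω_c) = −48(ω_r−ω_c),  ω_s=0, ω_r=1
Stage 2: 14(0−ω_c) = −48(1−ω_c)  ⇒  62ω_c = 48  ⇒  ω_c = 24/31
  ⇒ ω_c²/ω_r² = 24/31
Coupling ω_r² = ω_s¹ ⇒ overall = -5 × 24/31 = -120/31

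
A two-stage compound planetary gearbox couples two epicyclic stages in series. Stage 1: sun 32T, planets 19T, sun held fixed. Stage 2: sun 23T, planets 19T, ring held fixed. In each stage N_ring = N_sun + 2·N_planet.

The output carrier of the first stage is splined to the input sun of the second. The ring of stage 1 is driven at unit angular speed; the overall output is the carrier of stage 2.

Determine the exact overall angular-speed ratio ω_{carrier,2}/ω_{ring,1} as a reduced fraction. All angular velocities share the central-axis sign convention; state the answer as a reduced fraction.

115/612

Stage 1: N_ring = 32 + 2·19 = 70
Stage 1: 32(ω_s−ω_c) = −70(ω_r−ω_c),  ω_s=0, ω_r=1
Stage 1: 32(0−ω_c) = −70(1−ω_c)  ⇒  102ω_c = 70  ⇒  ω_c = 35/51
  ⇒ ω_c¹/ω_r¹ = 35/51
Stage 2: N_ring = 23 + 2·19 = 61
Stage 2: 23(ω_s−ω_c) = −61(ω_r−ω_c),  ω_r=0, ω_s=1
Stage 2: 23(1−ω_c) = −61(0−ω_c)  ⇒  84ω_c = 23  ⇒  ω_c = 23/84
  ⇒ ω_c²/ω_s² = 23/84
Coupling ω_s² = ω_c¹ ⇒ overall = 35/51 × 23/84 = 115/612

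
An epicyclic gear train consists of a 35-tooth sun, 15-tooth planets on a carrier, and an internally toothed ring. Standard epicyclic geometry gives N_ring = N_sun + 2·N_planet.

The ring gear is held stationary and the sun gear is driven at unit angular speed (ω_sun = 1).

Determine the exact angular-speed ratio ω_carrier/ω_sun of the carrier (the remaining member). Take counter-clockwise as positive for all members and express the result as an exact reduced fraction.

7/20

N_ring = 35 + 2·15 = 65
35(ω_s−ω_c) = −65(ω_r−ω_c),  ω_r=0, ω_s=1
35(1−ω_c) = −65(0−ω_c)  ⇒  100ω_c = 35  ⇒  ω_c = 7/20
ω_c/ω_s = 7/20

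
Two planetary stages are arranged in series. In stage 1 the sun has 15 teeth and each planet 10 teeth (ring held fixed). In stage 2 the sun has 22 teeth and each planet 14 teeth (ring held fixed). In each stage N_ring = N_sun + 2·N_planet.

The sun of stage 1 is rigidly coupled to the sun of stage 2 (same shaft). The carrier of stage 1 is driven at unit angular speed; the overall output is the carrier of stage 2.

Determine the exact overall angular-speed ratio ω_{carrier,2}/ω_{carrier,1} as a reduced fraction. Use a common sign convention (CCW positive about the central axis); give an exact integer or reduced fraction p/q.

Stage 1: N_ring = 15 + 2·10 = 35
Stage 1: 15(ω_s−ω_c) = −35(ω_r−ω_c),  ω_r=0, ω_c=1
Stage 1: ω_s = 1 − (35/15)(0−1) = 10/3
  ⇒ ω_s¹/ω_c¹ = 10/3
Stage 2: N_ring = 22 + 2·14 = 50
Stage 2: 22(ω_s−ω_c) = −50(ω_r−ω_c),  ω_r=0, ω_s=1
Stage 2: 22(1−ω_c) = −50(0−ω_c)  ⇒  72ω_c = 22  ⇒  ω_c = 11/36
  ⇒ ω_c²/ω_s² = 11/36
Coupling ω_s² = ω_s¹ ⇒ overall = 10/3 × 11/36 = 55/54

55/54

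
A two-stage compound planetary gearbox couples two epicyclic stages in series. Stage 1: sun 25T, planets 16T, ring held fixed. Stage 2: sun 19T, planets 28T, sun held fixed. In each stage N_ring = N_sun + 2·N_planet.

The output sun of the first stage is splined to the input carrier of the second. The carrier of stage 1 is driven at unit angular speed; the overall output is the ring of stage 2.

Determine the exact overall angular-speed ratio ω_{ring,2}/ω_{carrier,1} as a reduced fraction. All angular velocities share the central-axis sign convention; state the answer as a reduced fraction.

7708/1875

Stage 1: N_ring = 25 + 2·16 = 57
Stage 1: 25(ω_s−ω_c) = −57(ω_r−ω_c),  ω_r=0, ω_c=1
Stage 1: ω_s = 1 − (57/25)(0−1) = 82/25
  ⇒ ω_s¹/ω_c¹ = 82/25
Stage 2: N_ring = 19 + 2·28 = 75
Stage 2: 19(ω_s−ω_c) = −75(ω_r−ω_c),  ω_s=0, ω_c=1
Stage 2: ω_r = 1 − (19/75)(0−1) = 94/75
  ⇒ ω_r²/ω_c² = 94/75
Coupling ω_c² = ω_s¹ ⇒ overall = 82/25 × 94/75 = 7708/1875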